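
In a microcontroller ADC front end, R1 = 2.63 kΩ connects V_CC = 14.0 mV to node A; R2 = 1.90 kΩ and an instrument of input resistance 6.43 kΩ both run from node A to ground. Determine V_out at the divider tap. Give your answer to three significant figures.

First combine the lower leg with the load: R2 ‖ R_L = 1.467 kΩ.
Now apply the divider: V_out = 14.0 × 0.3580 = 5.012 mV.

V_out ≈ 5.01 mV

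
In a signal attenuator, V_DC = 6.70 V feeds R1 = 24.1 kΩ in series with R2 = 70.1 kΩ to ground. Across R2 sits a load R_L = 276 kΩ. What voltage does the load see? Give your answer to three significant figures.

First combine the lower leg with the load: R2 ‖ R_L = 55.90 kΩ.
Then V_out = V_DC · R2'/(R1 + R2') = 6.70 × 55.90/80.00 = 4.682 V.

V_out ≈ 4.68 V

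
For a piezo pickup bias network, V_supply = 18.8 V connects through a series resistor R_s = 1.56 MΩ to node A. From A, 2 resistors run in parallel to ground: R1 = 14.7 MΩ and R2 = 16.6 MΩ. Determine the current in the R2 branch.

I ≈ 0.944 µA

Equivalent of the parallel group: R_p = 7.796 MΩ.
V_A = 18.8 × 7.796/9.356 = 15.67 V.
Branch current I = V_A/R2 = 15.67/16.6 = 0.9437 µA.
(Check via current divider: I_total = 2.009 µA; share G_k/ΣG = 0.4696 → same result.)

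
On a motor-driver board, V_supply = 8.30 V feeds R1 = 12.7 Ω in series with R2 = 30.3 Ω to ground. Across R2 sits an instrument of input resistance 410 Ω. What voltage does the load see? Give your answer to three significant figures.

R2 ‖ R_L = (30.3 × 410)/(30.3 + 410) = 28.21 Ω.
Then V_out = V_supply · R2'/(R1 + R2') = 8.30 × 28.21/40.91 = 5.724 V.

V_out ≈ 5.72 V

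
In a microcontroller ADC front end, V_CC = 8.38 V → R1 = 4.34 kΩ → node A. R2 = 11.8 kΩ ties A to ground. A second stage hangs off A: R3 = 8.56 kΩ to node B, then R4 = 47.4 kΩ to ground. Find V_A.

The second stage (R3 + R4 = 55.96 kΩ) loads node A in parallel with R2.
R2 ‖ (R3+R4) = 9.745 kΩ.
V_A = 8.38 × 9.745/(4.34 + 9.745) = 5.798 V.

V_A ≈ 5.80 V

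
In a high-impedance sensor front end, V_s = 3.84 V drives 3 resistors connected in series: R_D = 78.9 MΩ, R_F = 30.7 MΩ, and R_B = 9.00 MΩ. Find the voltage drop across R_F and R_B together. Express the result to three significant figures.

V ≈ 1.29 V

ΣR = 78.9 + 30.7 + 9.00 = 118.6 MΩ.
R_{R_F..R_B} = 30.7 + 9.00 = 39.70 MΩ.
Voltage divider: V = V_s · (39.70 / 118.6) = 3.84 × 0.3347 = 1.285 V.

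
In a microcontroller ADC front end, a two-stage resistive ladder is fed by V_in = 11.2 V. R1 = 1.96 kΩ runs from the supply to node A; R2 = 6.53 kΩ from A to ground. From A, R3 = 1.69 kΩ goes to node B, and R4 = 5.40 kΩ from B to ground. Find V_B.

Looking into the second stage from A: R3 + R4 = 7.090 kΩ appears in parallel with R2.
R2 ‖ (R3+R4) = 3.399 kΩ.
So V_A = 11.2 × 0.6343 = 7.104 V.
V_B = V_A × 0.7616 = 5.411 V.

V_B ≈ 5.41 V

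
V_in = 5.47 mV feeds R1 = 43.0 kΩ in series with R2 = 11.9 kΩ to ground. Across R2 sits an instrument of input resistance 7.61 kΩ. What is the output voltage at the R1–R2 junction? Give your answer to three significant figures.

R2 ‖ R_L = (11.9 × 7.61)/(11.9 + 7.61) = 4.642 kΩ.
Voltage divider with the loaded lower leg: V_out = 5.47 × 4.642/(43.0 + 4.642) = 5.47 × 0.09743 = 0.5329 mV.
(Unloaded it would be 1.19 mV; the load pulls it down.)

V_out ≈ 0.533 mV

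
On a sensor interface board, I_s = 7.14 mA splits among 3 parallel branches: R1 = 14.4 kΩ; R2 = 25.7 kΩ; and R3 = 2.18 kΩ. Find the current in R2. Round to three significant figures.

Total conductance ΣG = 1/14.4 + 1/25.7 + 1/2.18 = 0.5671 (units of 1/kΩ).
Current divider: I(R2) = I_s · G_k/ΣG = 7.14 × (0.03891/0.5671) = 7.14 × 0.06862 = 0.4899 mA.

I ≈ 0.490 mA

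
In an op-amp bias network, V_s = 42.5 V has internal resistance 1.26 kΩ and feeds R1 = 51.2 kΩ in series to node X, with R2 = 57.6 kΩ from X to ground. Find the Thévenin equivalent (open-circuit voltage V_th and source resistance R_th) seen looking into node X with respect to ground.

V_th ≈ 22.2 V, R_th ≈ 27.5 kΩ

R1' = 1.26 + 51.2 = 52.46 kΩ (source resistance + R1).
With X open, the divider is unloaded: V_th = 42.5 × 57.6/110.1 = 22.24 V.
With V_s suppressed (replaced by a short), R_th = R1' ‖ R2 = (52.46 × 57.6)/(52.46 + 57.6) = 27.45 kΩ.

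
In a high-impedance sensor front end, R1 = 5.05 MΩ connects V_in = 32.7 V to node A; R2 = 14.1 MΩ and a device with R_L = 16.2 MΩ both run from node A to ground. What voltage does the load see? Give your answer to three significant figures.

V_out ≈ 19.6 V

R2 ‖ R_L = (14.1 × 16.2)/(14.1 + 16.2) = 7.539 MΩ.
Voltage divider with the loaded lower leg: V_out = 32.7 × 7.539/(5.05 + 7.539) = 32.7 × 0.5988 = 19.58 V.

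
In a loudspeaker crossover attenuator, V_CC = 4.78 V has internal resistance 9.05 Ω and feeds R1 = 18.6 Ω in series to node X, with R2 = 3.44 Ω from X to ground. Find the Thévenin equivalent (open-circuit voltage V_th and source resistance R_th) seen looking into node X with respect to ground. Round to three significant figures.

V_th ≈ 0.529 V, R_th ≈ 3.06 Ω

R1' = 9.05 + 18.6 = 27.65 Ω (source resistance + R1).
Open-circuit (no load on X): V_th = V_CC · R2/(R1' + R2) = 4.78 × 3.44/(27.65 + 3.44) = 0.5289 V.
Looking into X with the source shorted: R_th = R1'·R2/(R1'+R2) = 27.65 × 3.44/31.09 = 3.059 Ω.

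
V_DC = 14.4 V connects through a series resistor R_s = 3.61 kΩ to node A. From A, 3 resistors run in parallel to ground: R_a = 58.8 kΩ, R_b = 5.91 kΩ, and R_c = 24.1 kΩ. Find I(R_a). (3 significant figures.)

I ≈ 0.134 mA

Combine the parallel branches: R_p = (1/58.8 + 1/5.91 + 1/24.1)⁻¹ = 4.392 kΩ.
V_A = 14.4 × 4.392/8.002 = 7.903 V.
Branch current I = V_A/R_a = 7.903/58.8 = 0.1344 mA.
(Check via current divider: I_total = 1.800 mA; share G_k/ΣG = 0.07469 → same result.)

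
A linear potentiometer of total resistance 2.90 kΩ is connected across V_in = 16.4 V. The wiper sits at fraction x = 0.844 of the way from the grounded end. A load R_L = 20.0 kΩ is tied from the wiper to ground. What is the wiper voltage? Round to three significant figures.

V_out ≈ 13.6 V

The pot divides into 0.4524 kΩ above the wiper and 2.448 kΩ below.
(x·R_p) ‖ R_L = 2.181 kΩ.
Then V_out = V_in · 2.181/(0.4524 + 2.181) = 13.58 V.
(Unloaded: V_out = x·V_in = 13.8 V.)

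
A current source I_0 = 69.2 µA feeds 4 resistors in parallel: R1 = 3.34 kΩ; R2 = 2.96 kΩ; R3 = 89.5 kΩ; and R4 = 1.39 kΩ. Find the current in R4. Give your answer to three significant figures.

I ≈ 36.4 µA

Total conductance ΣG = 1/3.34 + 1/2.96 + 1/89.5 + 1/1.39 = 1.368 (units of 1/kΩ).
By the current-divider rule, I = I_0 · G_k/ΣG = 69.2 × 0.5260 = 36.40 µA.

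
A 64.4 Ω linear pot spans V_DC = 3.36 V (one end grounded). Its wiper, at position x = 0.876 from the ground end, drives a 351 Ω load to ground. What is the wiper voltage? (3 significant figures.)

V_out ≈ 2.89 V

Lower segment x·R_p = 56.41 Ω; upper segment (1−x)·R_p = 7.986 Ω.
R_L loads the lower segment: effective lower R = 48.60 Ω.
Loaded-divider output: V_out = 3.36 × 0.8589 = 2.886 V.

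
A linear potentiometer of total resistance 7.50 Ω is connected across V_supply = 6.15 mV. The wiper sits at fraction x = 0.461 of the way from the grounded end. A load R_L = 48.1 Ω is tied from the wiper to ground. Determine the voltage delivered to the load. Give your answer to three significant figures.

V_out ≈ 2.73 mV

The pot divides into 4.042 Ω above the wiper and 3.458 Ω below.
(x·R_p) ‖ R_L = 3.226 Ω.
Then V_out = V_supply · 3.226/(4.042 + 3.226) = 2.729 mV.
(Unloaded: V_out = x·V_supply = 2.84 mV.)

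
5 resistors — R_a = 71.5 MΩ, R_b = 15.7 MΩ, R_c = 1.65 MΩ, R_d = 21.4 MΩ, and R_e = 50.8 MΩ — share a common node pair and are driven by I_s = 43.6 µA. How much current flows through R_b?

Total conductance ΣG = 1/71.5 + 1/15.7 + 1/1.65 + 1/21.4 + 1/50.8 = 0.7502 (units of 1/MΩ).
Current divider: I(R_b) = I_s · G_k/ΣG = 43.6 × (0.06369/0.7502) = 43.6 × 0.08491 = 3.702 µA.

I ≈ 3.70 µA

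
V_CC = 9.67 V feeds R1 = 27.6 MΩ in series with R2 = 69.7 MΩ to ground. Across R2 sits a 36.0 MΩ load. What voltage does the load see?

V_out ≈ 4.47 V

The load sits in parallel with R2, giving an effective lower resistance R2' = R2·R_L/(R2+R_L) = 23.74 MΩ.
Now apply the divider: V_out = 9.67 × 0.4624 = 4.471 V.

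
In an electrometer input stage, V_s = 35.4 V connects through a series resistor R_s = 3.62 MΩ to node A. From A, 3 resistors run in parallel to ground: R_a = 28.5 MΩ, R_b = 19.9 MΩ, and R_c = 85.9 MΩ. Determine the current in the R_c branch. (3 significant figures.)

Combine the parallel branches: R_p = (1/28.5 + 1/19.9 + 1/85.9)⁻¹ = 10.31 MΩ.
V_A = 35.4 × 10.31/13.93 = 26.20 V.
I(R_c) = V_A / R_c = 26.20/85.9 = 0.3050 µA.

I ≈ 0.305 µA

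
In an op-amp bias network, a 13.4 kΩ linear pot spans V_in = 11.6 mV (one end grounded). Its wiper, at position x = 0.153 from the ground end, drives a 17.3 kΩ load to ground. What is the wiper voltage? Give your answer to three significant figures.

V_out ≈ 1.61 mV

Lower segment x·R_p = 2.050 kΩ; upper segment (1−x)·R_p = 11.35 kΩ.
R_L loads the lower segment: effective lower R = 1.833 kΩ.
Loaded-divider output: V_out = 11.6 × 0.1390 = 1.613 mV.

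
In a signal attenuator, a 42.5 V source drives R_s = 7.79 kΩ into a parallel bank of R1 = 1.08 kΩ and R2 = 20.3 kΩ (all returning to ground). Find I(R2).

Equivalent of the parallel group: R_p = 1.025 kΩ.
V_A by voltage divider: V_A = 42.5 × 1.025/(7.79 + 1.025) = 4.944 V.
Branch current I = V_A/R2 = 4.944/20.3 = 0.2435 mA.

I ≈ 0.244 mA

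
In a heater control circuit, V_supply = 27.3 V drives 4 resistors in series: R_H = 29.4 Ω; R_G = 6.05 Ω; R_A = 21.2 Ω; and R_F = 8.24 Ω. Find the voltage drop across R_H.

ΣR = 29.4 + 6.05 + 21.2 + 8.24 = 64.89 Ω.
By the voltage-divider rule, V = 27.3 × 29.40/64.89 = 12.37 V.

V ≈ 12.4 V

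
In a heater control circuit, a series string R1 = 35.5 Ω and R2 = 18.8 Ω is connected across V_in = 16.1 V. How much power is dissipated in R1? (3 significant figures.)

P ≈ 3.12 W

Series current I = V_in/ΣR = 16.1/54.30 = 0.2965 A.
P(R1) = I²·R1 = (0.2965)² × 35.5 = 3.121 W.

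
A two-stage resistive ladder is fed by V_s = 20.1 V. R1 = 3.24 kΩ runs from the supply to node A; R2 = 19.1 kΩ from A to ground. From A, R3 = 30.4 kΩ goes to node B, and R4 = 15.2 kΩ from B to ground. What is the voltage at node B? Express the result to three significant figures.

V_B ≈ 5.40 V

Node A sees R2 in parallel with the series input of stage 2, R3 + R4 = 45.60 kΩ.
Effective lower resistance at A: R2 ‖ 45.60 = 13.46 kΩ.
First divider: V_A = V_s · 13.46/(3.24 + 13.46) = 16.20 V.
Then the unloaded second divider: V_B = V_A × R4/(R3+R4) = 16.20 × 0.3333 = 5.400 V.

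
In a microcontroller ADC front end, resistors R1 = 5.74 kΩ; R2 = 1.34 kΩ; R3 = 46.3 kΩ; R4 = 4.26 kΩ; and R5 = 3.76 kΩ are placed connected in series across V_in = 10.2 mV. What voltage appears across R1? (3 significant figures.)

ΣR = 5.74 + 1.34 + 46.3 + 4.26 + 3.76 = 61.40 kΩ.
Voltage divider: V = V_in · (5.740 / 61.40) = 10.2 × 0.09349 = 0.9536 mV.

V ≈ 0.954 mV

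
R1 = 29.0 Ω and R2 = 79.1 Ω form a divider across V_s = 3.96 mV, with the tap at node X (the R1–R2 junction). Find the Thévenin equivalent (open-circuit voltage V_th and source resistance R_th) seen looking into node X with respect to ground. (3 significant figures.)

V_th ≈ 2.90 mV, R_th ≈ 21.2 Ω

V_th is the unloaded tap voltage: V_s · R2/(R1+R2) = 3.96 × 0.7317 = 2.898 mV.
Looking into X with the source shorted: R_th = R1·R2/(R1+R2) = 29.00 × 79.1/108.1 = 21.22 Ω.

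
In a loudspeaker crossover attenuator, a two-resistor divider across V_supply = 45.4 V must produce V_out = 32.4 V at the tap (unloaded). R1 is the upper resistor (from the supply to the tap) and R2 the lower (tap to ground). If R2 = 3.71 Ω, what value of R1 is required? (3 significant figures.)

R1 ≈ 1.49 Ω

The divider ratio is R2/(R1+R2) = 32.4/45.4 = 0.7137.
So R1 = R2 · (V_supply/V_out − 1) = 3.71 × (45.4/32.4 − 1) = 3.71 × 0.4012 = 1.489 Ω.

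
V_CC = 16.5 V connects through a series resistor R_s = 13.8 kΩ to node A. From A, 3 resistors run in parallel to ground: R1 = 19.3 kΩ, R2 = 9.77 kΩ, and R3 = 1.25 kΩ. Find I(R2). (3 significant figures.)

I ≈ 0.119 mA

Parallel bank: R_p = 1/(1/19.3 + 1/9.77 + 1/1.25) = 1.048 kΩ.
V_A by voltage divider: V_A = 16.5 × 1.048/(13.8 + 1.048) = 1.165 V.
Branch current I = V_A/R2 = 1.165/9.77 = 0.1192 mA.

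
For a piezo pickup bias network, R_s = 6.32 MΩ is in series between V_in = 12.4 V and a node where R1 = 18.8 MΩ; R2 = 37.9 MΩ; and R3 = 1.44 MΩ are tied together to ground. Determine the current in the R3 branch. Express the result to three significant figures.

Equivalent of the parallel group: R_p = 1.292 MΩ.
V_A = 12.4 × 1.292/7.612 = 2.105 V.
Branch current I = V_A/R3 = 2.105/1.44 = 1.462 µA.

I ≈ 1.46 µA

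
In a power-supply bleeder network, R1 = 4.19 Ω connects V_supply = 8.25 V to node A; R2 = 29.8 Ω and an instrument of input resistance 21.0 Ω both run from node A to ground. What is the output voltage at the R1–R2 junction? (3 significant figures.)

V_out ≈ 6.16 V

The load sits in parallel with R2, giving an effective lower resistance R2' = R2·R_L/(R2+R_L) = 12.32 Ω.
Voltage divider with the loaded lower leg: V_out = 8.25 × 12.32/(4.19 + 12.32) = 8.25 × 0.7462 = 6.156 V.
(Unloaded it would be 7.23 V; the load pulls it down.)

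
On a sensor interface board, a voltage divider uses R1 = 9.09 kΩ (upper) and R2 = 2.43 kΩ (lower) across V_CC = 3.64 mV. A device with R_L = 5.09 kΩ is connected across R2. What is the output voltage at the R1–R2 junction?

The load sits in parallel with R2, giving an effective lower resistance R2' = R2·R_L/(R2+R_L) = 1.645 kΩ.
Voltage divider with the loaded lower leg: V_out = 3.64 × 1.645/(9.09 + 1.645) = 3.64 × 0.1532 = 0.5577 mV.

V_out ≈ 0.558 mV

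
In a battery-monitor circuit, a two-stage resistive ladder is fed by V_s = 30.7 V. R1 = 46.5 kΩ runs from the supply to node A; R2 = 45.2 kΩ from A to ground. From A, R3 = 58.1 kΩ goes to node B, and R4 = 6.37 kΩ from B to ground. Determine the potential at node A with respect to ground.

V_A ≈ 11.2 V

The second stage (R3 + R4 = 64.47 kΩ) loads node A in parallel with R2.
Effective lower resistance at A: R2 ‖ 64.47 = 26.57 kΩ.
V_A = 30.7 × 26.57/(46.5 + 26.57) = 11.16 V.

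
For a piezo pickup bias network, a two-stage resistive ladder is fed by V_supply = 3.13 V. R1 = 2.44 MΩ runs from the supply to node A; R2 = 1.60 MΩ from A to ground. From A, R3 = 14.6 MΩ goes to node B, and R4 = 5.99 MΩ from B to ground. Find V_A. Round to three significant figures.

V_A ≈ 1.18 V

Node A sees R2 in parallel with the series input of stage 2, R3 + R4 = 20.59 MΩ.
Effective lower resistance at A: R2 ‖ 20.59 = 1.485 MΩ.
V_A = 3.13 × 1.485/(2.44 + 1.485) = 1.184 V.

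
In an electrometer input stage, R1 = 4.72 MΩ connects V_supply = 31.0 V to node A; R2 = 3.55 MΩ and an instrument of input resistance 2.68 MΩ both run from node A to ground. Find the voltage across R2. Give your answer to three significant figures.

V_out ≈ 7.58 V

R2 ‖ R_L = (3.55 × 2.68)/(3.55 + 2.68) = 1.527 MΩ.
Voltage divider with the loaded lower leg: V_out = 31.0 × 1.527/(4.72 + 1.527) = 31.0 × 0.2445 = 7.578 V.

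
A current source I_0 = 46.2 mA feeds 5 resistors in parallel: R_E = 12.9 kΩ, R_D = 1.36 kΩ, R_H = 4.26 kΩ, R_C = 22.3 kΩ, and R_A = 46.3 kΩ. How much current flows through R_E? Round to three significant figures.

I ≈ 3.21 mA

Total conductance ΣG = 1/12.9 + 1/1.36 + 1/4.26 + 1/22.3 + 1/46.3 = 1.114 (units of 1/kΩ).
Current divider: I(R_E) = I_0 · G_k/ΣG = 46.2 × (0.07752/1.114) = 46.2 × 0.06959 = 3.215 mA.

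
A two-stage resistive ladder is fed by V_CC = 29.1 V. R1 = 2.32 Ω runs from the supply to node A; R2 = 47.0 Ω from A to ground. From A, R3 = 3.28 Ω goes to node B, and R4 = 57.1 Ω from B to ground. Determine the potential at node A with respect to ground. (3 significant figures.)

V_A ≈ 26.8 V

The second stage (R3 + R4 = 60.38 Ω) loads node A in parallel with R2.
R2 ‖ (R3+R4) = 26.43 Ω.
First divider: V_A = V_CC · 26.43/(2.32 + 26.43) = 26.75 V.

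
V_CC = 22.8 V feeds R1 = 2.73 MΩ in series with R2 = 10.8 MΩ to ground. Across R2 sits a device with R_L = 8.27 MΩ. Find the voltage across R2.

R2 ‖ R_L = (10.8 × 8.27)/(10.8 + 8.27) = 4.684 MΩ.
Then V_out = V_CC · R2'/(R1 + R2') = 22.8 × 4.684/7.414 = 14.40 V.

V_out ≈ 14.4 V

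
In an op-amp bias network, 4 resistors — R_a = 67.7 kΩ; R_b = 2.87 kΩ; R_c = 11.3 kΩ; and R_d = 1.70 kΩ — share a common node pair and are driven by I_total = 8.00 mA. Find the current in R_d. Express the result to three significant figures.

Total conductance ΣG = 1/67.7 + 1/2.87 + 1/11.3 + 1/1.70 = 1.040 (units of 1/kΩ).
Current divider: I(R_d) = I_total · G_k/ΣG = 8.00 × (0.5882/1.040) = 8.00 × 0.5656 = 4.525 mA.

I ≈ 4.53 mA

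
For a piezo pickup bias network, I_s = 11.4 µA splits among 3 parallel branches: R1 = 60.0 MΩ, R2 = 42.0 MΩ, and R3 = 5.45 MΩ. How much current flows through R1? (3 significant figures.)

ΣG = 1/60.0 + 1/42.0 + 1/5.45 = 0.2240.
R1 takes the fraction G_k/ΣG = 0.01667/0.2240 = 0.07442, so I = 11.4 × 0.07442 = 0.8484 µA.

I ≈ 0.848 µA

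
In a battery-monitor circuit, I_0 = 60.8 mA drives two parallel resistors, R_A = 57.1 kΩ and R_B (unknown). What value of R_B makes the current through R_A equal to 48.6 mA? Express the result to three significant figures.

The fraction through R_A equals R_B/(R_A+R_B).
With f = 0.7993, R_B = R_A · f/(1−f) = 57.1 × 3.984 = 227.5 kΩ.

R_B ≈ 227 kΩ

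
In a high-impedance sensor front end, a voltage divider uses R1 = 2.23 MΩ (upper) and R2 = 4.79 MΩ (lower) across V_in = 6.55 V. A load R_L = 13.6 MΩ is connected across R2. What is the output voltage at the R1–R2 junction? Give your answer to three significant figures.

First combine the lower leg with the load: R2 ‖ R_L = 3.542 MΩ.
Voltage divider with the loaded lower leg: V_out = 6.55 × 3.542/(2.23 + 3.542) = 6.55 × 0.6137 = 4.020 V.

V_out ≈ 4.02 V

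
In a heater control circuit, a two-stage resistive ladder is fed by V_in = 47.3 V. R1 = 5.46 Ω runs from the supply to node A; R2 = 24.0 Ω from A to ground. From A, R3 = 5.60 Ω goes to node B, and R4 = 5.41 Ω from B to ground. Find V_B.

V_B ≈ 13.5 V

Looking into the second stage from A: R3 + R4 = 11.01 Ω appears in parallel with R2.
Effective lower resistance at A: R2 ‖ 11.01 = 7.548 Ω.
V_A = 47.3 × 7.548/(5.46 + 7.548) = 27.45 V.
V_B = V_A × 0.4914 = 13.49 V.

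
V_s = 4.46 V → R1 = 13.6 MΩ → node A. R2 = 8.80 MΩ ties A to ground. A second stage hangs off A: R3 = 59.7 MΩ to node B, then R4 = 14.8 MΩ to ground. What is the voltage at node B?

V_B ≈ 0.325 V

The second stage (R3 + R4 = 74.50 MΩ) loads node A in parallel with R2.
R2 ‖ (R3+R4) = 7.870 MΩ.
V_A = 4.46 × 7.870/(13.6 + 7.870) = 1.635 V.
Then the unloaded second divider: V_B = V_A × R4/(R3+R4) = 1.635 × 0.1987 = 0.3248 V.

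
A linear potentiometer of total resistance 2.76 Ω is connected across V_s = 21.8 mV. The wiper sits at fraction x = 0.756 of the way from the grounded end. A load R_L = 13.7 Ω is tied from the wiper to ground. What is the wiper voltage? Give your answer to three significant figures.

V_out ≈ 15.9 mV

Split the track: R_lower = x·R_p = 2.087 Ω, R_upper = (1−x)·R_p = 0.6734 Ω.
(x·R_p) ‖ R_L = 1.811 Ω.
Then V_out = V_s · 1.811/(0.6734 + 1.811) = 15.89 mV.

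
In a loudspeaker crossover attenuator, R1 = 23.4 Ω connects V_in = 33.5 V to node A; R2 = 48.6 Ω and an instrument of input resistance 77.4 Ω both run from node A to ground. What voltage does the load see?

V_out ≈ 18.8 V

First combine the lower leg with the load: R2 ‖ R_L = 29.85 Ω.
Voltage divider with the loaded lower leg: V_out = 33.5 × 29.85/(23.4 + 29.85) = 33.5 × 0.5606 = 18.78 V.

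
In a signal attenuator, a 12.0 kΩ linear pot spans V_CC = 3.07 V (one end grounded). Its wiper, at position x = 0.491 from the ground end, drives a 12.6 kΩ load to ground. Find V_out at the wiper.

Lower segment x·R_p = 5.892 kΩ; upper segment (1−x)·R_p = 6.108 kΩ.
Lower segment in parallel with the load: 5.892 ‖ 12.6 = 4.015 kΩ.
Loaded-divider output: V_out = 3.07 × 0.3966 = 1.218 V.

V_out ≈ 1.22 V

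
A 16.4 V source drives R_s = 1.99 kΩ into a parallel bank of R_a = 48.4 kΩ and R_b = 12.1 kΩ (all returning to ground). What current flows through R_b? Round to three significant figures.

I ≈ 1.12 mA

Combine the parallel branches: R_p = (1/48.4 + 1/12.1)⁻¹ = 9.680 kΩ.
V_A by voltage divider: V_A = 16.4 × 9.680/(1.99 + 9.680) = 13.60 V.
I(R_b) = V_A / R_b = 13.60/12.1 = 1.124 mA.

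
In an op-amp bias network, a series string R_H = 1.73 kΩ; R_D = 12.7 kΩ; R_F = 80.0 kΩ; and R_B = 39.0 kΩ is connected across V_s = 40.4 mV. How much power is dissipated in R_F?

ΣR = 133.4 kΩ → I = 40.4/133.4 = 0.3028 µA.
V(R_F) = I·R = 24.22 mV; P = V·I = 24.22 × 0.3028 = 7.334 nW.

P ≈ 7.33 nW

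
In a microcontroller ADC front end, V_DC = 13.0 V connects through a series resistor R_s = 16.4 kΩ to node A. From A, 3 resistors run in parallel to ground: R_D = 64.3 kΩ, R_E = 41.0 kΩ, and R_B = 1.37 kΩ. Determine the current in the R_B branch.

I ≈ 0.696 mA

Equivalent of the parallel group: R_p = 1.299 kΩ.
Node voltage V_A = V_DC · R_p/(R_s + R_p) = 13.0 × 0.07339 = 0.9541 V.
Branch current I = V_A/R_B = 0.9541/1.37 = 0.6964 mA.
(Check via current divider: I_total = 0.7345 mA; share G_k/ΣG = 0.9481 → same result.)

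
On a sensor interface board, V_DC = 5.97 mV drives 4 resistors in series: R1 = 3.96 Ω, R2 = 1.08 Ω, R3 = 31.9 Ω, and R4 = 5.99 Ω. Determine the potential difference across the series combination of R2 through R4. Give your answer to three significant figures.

V ≈ 5.42 mV

ΣR = 3.96 + 1.08 + 31.9 + 5.99 = 42.93 Ω.
R_{R2..R4} = 1.08 + 31.9 + 5.99 = 38.97 Ω.
By the voltage-divider rule, V = 5.97 × 38.97/42.93 = 5.419 mV.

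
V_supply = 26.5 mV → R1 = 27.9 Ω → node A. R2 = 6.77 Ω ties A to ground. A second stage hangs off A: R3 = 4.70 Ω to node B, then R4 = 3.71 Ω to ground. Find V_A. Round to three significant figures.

V_A ≈ 3.14 mV

The second stage (R3 + R4 = 8.410 Ω) loads node A in parallel with R2.
Effective lower resistance at A: R2 ‖ 8.410 = 3.751 Ω.
First divider: V_A = V_supply · 3.751/(27.9 + 3.751) = 3.140 mV.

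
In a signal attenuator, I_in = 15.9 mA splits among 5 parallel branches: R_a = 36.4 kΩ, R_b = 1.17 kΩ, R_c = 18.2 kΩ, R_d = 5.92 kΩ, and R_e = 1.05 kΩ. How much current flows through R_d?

I ≈ 1.30 mA

Total conductance ΣG = 1/36.4 + 1/1.17 + 1/18.2 + 1/5.92 + 1/1.05 = 2.058 (units of 1/kΩ).
By the current-divider rule, I = I_in · G_k/ΣG = 15.9 × 0.08206 = 1.305 mA.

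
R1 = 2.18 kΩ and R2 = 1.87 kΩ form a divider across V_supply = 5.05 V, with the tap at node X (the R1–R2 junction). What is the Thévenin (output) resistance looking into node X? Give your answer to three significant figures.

Zeroing V_supply shorts the top of R1 to ground, so R_th = R1 ‖ R2 = 1.007 kΩ.

R_th ≈ 1.01 kΩ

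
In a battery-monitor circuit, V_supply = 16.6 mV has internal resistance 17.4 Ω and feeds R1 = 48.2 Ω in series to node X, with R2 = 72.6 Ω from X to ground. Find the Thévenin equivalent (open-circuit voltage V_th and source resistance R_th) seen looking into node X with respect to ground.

V_th ≈ 8.72 mV, R_th ≈ 34.5 Ω

R1' = 17.4 + 48.2 = 65.60 Ω (source resistance + R1).
V_th is the unloaded tap voltage: V_supply · R2/(R1'+R2) = 16.6 × 0.5253 = 8.720 mV.
With V_supply suppressed (replaced by a short), R_th = R1' ‖ R2 = (65.60 × 72.6)/(65.60 + 72.6) = 34.46 Ω.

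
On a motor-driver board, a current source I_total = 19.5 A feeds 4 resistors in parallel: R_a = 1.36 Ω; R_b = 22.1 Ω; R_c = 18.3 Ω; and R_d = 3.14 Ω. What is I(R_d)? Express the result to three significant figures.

I ≈ 5.38 A

Total conductance ΣG = 1/1.36 + 1/22.1 + 1/18.3 + 1/3.14 = 1.154 (units of 1/Ω).
R_d takes the fraction G_k/ΣG = 0.3185/1.154 = 0.2761, so I = 19.5 × 0.2761 = 5.383 A.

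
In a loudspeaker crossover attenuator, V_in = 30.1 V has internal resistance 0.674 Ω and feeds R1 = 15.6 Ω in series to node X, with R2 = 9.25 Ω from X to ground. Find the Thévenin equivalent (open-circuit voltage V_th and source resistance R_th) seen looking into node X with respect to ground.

R1' = 0.674 + 15.6 = 16.27 Ω (source resistance + R1).
Open-circuit (no load on X): V_th = V_in · R2/(R1' + R2) = 30.1 × 9.25/(16.27 + 9.25) = 10.91 V.
Zeroing V_in shorts the top of R1' to ground, so R_th = R1' ‖ R2 = 5.898 Ω.

V_th ≈ 10.9 V, R_th ≈ 5.90 Ω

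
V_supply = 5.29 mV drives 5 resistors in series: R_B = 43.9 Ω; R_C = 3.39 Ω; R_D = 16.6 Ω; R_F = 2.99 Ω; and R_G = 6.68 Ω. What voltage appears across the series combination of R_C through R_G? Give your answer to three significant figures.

V ≈ 2.13 mV

Series total: ΣR = 43.9 + 3.39 + 16.6 + 2.99 + 6.68 = 73.56 Ω.
R_{R_C..R_G} = 3.39 + 16.6 + 2.99 + 6.68 = 29.66 Ω.
Voltage divider: V = V_supply · (29.66 / 73.56) = 5.29 × 0.4032 = 2.133 mV.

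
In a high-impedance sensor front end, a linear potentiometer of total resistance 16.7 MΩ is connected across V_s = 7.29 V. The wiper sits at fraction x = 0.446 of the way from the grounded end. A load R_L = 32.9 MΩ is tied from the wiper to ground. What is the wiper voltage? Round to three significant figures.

V_out ≈ 2.89 V

Split the track: R_lower = x·R_p = 7.448 MΩ, R_upper = (1−x)·R_p = 9.252 MΩ.
(x·R_p) ‖ R_L = 6.073 MΩ.
Then V_out = V_s · 6.073/(9.252 + 6.073) = 2.889 V.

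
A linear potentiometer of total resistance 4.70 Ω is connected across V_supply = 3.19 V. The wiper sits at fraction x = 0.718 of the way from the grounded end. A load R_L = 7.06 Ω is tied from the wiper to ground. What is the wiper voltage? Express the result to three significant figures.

The pot divides into 1.325 Ω above the wiper and 3.375 Ω below.
(x·R_p) ‖ R_L = 2.283 Ω.
V_out = 3.19 × 2.283/(1.325 + 2.283) = 2.018 V.

V_out ≈ 2.02 V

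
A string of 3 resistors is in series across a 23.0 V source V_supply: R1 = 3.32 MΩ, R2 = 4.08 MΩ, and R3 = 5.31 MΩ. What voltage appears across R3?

Series total: ΣR = 3.32 + 4.08 + 5.31 = 12.71 MΩ.
By the voltage-divider rule, V = 23.0 × 5.310/12.71 = 9.609 V.

V ≈ 9.61 V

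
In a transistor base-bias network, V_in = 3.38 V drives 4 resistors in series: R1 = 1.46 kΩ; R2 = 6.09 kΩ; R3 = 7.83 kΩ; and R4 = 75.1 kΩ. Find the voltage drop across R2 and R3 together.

V ≈ 0.520 V

Series total: ΣR = 1.46 + 6.09 + 7.83 + 75.1 = 90.48 kΩ.
R_{R2..R3} = 6.09 + 7.83 = 13.92 kΩ.
V = V_in · R/ΣR = 3.38 × 0.1538 = 0.5200 V.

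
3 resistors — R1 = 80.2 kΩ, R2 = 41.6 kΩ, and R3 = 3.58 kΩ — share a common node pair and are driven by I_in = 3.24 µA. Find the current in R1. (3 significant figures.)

I ≈ 0.128 µA

Total conductance ΣG = 1/80.2 + 1/41.6 + 1/3.58 = 0.3158 (units of 1/kΩ).
R1 takes the fraction G_k/ΣG = 0.01247/0.3158 = 0.03948, so I = 3.24 × 0.03948 = 0.1279 µA.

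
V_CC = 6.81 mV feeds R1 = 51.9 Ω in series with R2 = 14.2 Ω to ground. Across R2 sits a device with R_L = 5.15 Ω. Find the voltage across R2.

V_out ≈ 0.462 mV

The load sits in parallel with R2, giving an effective lower resistance R2' = R2·R_L/(R2+R_L) = 3.779 Ω.
Now apply the divider: V_out = 6.81 × 0.06788 = 0.4622 mV.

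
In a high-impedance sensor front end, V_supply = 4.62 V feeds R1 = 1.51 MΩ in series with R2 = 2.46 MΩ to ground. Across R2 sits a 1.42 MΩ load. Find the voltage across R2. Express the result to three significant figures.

R2 ‖ R_L = (2.46 × 1.42)/(2.46 + 1.42) = 0.9003 MΩ.
Voltage divider with the loaded lower leg: V_out = 4.62 × 0.9003/(1.51 + 0.9003) = 4.62 × 0.3735 = 1.726 V.

V_out ≈ 1.73 V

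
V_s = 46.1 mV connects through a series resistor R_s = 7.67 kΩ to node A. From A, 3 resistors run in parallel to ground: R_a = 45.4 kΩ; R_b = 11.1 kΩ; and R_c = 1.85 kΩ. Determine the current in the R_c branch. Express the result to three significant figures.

I ≈ 4.15 µA

Equivalent of the parallel group: R_p = 1.532 kΩ.
V_A = 46.1 × 1.532/9.202 = 7.676 mV.
I(R_c) = V_A / R_c = 7.676/1.85 = 4.149 µA.
(Equivalently: I_total = 5.010 µA, then current-divider fraction G_k/ΣG = 0.8282.)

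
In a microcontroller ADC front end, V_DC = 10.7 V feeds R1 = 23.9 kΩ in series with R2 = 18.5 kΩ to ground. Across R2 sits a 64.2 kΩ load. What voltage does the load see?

V_out ≈ 4.02 V

First combine the lower leg with the load: R2 ‖ R_L = 14.36 kΩ.
Voltage divider with the loaded lower leg: V_out = 10.7 × 14.36/(23.9 + 14.36) = 10.7 × 0.3754 = 4.016 V.
(Unloaded it would be 4.67 V; the load pulls it down.)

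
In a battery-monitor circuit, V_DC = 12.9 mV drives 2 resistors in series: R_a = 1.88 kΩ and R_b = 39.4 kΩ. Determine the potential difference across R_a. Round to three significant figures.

Total series resistance ΣR = 1.88 + 39.4 = 41.28 kΩ.
V = V_DC · R/ΣR = 12.9 × 0.04554 = 0.5875 mV.

V ≈ 0.587 mV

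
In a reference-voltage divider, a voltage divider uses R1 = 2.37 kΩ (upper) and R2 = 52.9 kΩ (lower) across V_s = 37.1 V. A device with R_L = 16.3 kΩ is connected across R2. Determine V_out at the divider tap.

First combine the lower leg with the load: R2 ‖ R_L = 12.46 kΩ.
Voltage divider with the loaded lower leg: V_out = 37.1 × 12.46/(2.37 + 12.46) = 37.1 × 0.8402 = 31.17 V.
(Unloaded it would be 35.5 V; the load pulls it down.)

V_out ≈ 31.2 V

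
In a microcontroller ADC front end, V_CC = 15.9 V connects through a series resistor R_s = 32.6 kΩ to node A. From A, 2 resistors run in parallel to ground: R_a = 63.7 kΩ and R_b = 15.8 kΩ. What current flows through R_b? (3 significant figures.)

I ≈ 0.281 mA

Parallel bank: R_p = 1/(1/63.7 + 1/15.8) = 12.66 kΩ.
V_A by voltage divider: V_A = 15.9 × 12.66/(32.6 + 12.66) = 4.447 V.
Branch current I = V_A/R_b = 4.447/15.8 = 0.2815 mA.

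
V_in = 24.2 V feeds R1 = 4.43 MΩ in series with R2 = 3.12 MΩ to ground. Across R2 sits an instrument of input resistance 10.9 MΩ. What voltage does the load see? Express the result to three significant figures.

The load sits in parallel with R2, giving an effective lower resistance R2' = R2·R_L/(R2+R_L) = 2.426 MΩ.
Now apply the divider: V_out = 24.2 × 0.3538 = 8.562 V.

V_out ≈ 8.56 V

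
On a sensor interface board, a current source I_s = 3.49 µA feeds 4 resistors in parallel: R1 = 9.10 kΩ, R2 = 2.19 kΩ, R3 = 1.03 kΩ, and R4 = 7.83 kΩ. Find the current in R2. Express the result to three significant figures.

Conductances: ΣG = 1/9.10 + 1/2.19 + 1/1.03 + 1/7.83 = 1.665 (1/kΩ).
Current divider: I(R2) = I_s · G_k/ΣG = 3.49 × (0.4566/1.665) = 3.49 × 0.2742 = 0.9571 µA.

I ≈ 0.957 µA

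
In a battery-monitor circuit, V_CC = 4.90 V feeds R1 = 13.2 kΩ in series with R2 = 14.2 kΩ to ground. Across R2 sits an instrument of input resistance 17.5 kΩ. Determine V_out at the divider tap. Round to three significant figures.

R2 ‖ R_L = (14.2 × 17.5)/(14.2 + 17.5) = 7.839 kΩ.
Then V_out = V_CC · R2'/(R1 + R2') = 4.90 × 7.839/21.04 = 1.826 V.
(Unloaded it would be 2.54 V; the load pulls it down.)

V_out ≈ 1.83 V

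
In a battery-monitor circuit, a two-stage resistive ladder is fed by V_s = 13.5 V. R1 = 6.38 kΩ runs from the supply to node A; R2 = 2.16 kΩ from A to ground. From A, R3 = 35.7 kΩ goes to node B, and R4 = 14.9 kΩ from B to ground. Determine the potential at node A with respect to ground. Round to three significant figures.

V_A ≈ 3.31 V

Looking into the second stage from A: R3 + R4 = 50.60 kΩ appears in parallel with R2.
Effective lower resistance at A: R2 ‖ 50.60 = 2.072 kΩ.
So V_A = 13.5 × 0.2451 = 3.309 V.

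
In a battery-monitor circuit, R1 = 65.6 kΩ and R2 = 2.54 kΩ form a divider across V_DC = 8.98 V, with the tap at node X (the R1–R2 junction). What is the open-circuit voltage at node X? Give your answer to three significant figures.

V_th ≈ 0.335 V

Open-circuit (no load on X): V_th = V_DC · R2/(R1 + R2) = 8.98 × 2.54/(65.60 + 2.54) = 0.3347 V.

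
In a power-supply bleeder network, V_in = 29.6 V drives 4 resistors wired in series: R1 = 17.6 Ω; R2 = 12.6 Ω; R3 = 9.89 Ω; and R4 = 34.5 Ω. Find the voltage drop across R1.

ΣR = 17.6 + 12.6 + 9.89 + 34.5 = 74.59 Ω.
By the voltage-divider rule, V = 29.6 × 17.60/74.59 = 6.984 V.

V ≈ 6.98 V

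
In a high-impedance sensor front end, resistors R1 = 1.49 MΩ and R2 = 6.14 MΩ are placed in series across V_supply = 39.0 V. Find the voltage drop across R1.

V ≈ 7.62 V

Total series resistance ΣR = 1.49 + 6.14 = 7.630 MΩ.
V = V_supply · R/ΣR = 39.0 × 0.1953 = 7.616 V.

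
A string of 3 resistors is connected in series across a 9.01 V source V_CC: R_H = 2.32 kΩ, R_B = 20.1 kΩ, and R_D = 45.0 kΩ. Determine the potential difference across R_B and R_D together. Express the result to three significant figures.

Total series resistance ΣR = 2.32 + 20.1 + 45.0 = 67.42 kΩ.
R_{R_B..R_D} = 20.1 + 45.0 = 65.10 kΩ.
By the voltage-divider rule, V = 9.01 × 65.10/67.42 = 8.700 V.

V ≈ 8.70 V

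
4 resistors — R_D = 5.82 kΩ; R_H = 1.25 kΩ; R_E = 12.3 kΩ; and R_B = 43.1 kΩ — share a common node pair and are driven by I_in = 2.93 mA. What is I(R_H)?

ΣG = 1/5.82 + 1/1.25 + 1/12.3 + 1/43.1 = 1.076.
By the current-divider rule, I = I_in · G_k/ΣG = 2.93 × 0.7433 = 2.178 mA.

I ≈ 2.18 mA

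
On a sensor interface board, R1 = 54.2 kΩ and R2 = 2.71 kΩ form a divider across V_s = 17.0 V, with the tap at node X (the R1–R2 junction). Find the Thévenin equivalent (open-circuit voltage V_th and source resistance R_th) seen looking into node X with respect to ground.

V_th ≈ 0.810 V, R_th ≈ 2.58 kΩ

With X open, the divider is unloaded: V_th = 17.0 × 2.71/56.91 = 0.8095 V.
With V_s suppressed (replaced by a short), R_th = R1 ‖ R2 = (54.20 × 2.71)/(54.20 + 2.71) = 2.581 kΩ.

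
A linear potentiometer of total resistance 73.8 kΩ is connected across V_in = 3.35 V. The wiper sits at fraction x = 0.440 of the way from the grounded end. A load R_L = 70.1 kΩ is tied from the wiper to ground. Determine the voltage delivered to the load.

V_out ≈ 1.17 V

Lower segment x·R_p = 32.47 kΩ; upper segment (1−x)·R_p = 41.33 kΩ.
(x·R_p) ‖ R_L = 22.19 kΩ.
Loaded-divider output: V_out = 3.35 × 0.3494 = 1.170 V.
(Unloaded: V_out = x·V_in = 1.47 V.)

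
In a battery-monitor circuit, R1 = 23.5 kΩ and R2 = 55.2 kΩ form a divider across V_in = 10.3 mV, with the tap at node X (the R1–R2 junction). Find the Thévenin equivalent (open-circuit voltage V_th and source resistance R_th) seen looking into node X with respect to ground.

V_th ≈ 7.22 mV, R_th ≈ 16.5 kΩ

V_th is the unloaded tap voltage: V_in · R2/(R1+R2) = 10.3 × 0.7014 = 7.224 mV.
Looking into X with the source shorted: R_th = R1·R2/(R1+R2) = 23.50 × 55.2/78.70 = 16.48 kΩ.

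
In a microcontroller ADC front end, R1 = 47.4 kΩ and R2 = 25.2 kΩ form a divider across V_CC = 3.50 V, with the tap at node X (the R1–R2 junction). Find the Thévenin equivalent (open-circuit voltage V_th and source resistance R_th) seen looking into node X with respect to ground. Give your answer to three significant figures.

With X open, the divider is unloaded: V_th = 3.50 × 25.2/72.60 = 1.215 V.
With V_CC suppressed (replaced by a short), R_th = R1 ‖ R2 = (47.40 × 25.2)/(47.40 + 25.2) = 16.45 kΩ.

V_th ≈ 1.21 V, R_th ≈ 16.5 kΩ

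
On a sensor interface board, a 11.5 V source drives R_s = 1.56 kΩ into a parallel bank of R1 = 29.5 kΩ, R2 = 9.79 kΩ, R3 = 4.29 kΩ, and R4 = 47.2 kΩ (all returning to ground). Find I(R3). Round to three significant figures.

I ≈ 1.67 mA

Equivalent of the parallel group: R_p = 2.562 kΩ.
V_A by voltage divider: V_A = 11.5 × 2.562/(1.56 + 2.562) = 7.148 V.
Branch current I = V_A/R3 = 7.148/4.29 = 1.666 mA.
(Equivalently: I_total = 2.790 mA, then current-divider fraction G_k/ΣG = 0.5972.)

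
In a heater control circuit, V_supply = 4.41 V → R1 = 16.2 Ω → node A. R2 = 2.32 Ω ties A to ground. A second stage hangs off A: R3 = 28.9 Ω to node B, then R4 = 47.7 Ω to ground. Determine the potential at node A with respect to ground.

The second stage (R3 + R4 = 76.60 Ω) loads node A in parallel with R2.
Effective lower resistance at A: R2 ‖ 76.60 = 2.252 Ω.
So V_A = 4.41 × 0.1220 = 0.5382 V.

V_A ≈ 0.538 V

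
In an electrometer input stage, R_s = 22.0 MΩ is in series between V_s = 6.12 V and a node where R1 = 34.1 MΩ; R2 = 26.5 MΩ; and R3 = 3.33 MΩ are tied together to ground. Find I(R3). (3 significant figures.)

I ≈ 0.202 µA

Combine the parallel branches: R_p = (1/34.1 + 1/26.5 + 1/3.33)⁻¹ = 2.722 MΩ.
V_A = 6.12 × 2.722/24.72 = 0.6739 V.
I(R3) = V_A / R3 = 0.6739/3.33 = 0.2024 µA.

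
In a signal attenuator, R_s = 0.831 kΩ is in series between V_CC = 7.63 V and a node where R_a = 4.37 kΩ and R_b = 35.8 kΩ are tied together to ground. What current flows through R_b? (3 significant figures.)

Combine the parallel branches: R_p = (1/4.37 + 1/35.8)⁻¹ = 3.895 kΩ.
Node voltage V_A = V_CC · R_p/(R_s + R_p) = 7.63 × 0.8241 = 6.288 V.
I(R_b) = V_A / R_b = 6.288/35.8 = 0.1756 mA.

I ≈ 0.176 mA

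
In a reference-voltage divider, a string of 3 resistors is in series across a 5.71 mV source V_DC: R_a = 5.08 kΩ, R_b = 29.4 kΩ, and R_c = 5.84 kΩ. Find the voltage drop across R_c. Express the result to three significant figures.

Total series resistance ΣR = 5.08 + 29.4 + 5.84 = 40.32 kΩ.
Voltage divider: V = V_DC · (5.840 / 40.32) = 5.71 × 0.1448 = 0.8270 mV.

V ≈ 0.827 mV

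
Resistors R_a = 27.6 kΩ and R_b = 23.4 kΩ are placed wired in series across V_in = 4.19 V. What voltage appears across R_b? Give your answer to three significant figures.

Total series resistance ΣR = 27.6 + 23.4 = 51.00 kΩ.
Voltage divider: V = V_in · (23.40 / 51.00) = 4.19 × 0.4588 = 1.922 V.

V ≈ 1.92 V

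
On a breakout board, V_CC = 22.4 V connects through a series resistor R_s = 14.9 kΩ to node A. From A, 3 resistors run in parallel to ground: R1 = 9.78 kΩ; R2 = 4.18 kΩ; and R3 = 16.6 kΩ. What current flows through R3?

Equivalent of the parallel group: R_p = 2.489 kΩ.
Node voltage V_A = V_CC · R_p/(R_s + R_p) = 22.4 × 0.1431 = 3.207 V.
I(R3) = V_A / R3 = 3.207/16.6 = 0.1932 mA.
(Check via current divider: I_total = 1.288 mA; share G_k/ΣG = 0.1500 → same result.)

I ≈ 0.193 mA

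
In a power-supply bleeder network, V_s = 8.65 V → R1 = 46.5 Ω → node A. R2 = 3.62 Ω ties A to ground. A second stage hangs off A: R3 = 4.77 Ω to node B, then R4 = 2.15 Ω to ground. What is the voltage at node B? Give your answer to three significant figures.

Node A sees R2 in parallel with the series input of stage 2, R3 + R4 = 6.920 Ω.
R2 ‖ (R3+R4) = 2.377 Ω.
First divider: V_A = V_s · 2.377/(46.5 + 2.377) = 0.4206 V.
V_B = V_A × 0.3107 = 0.1307 V.

V_B ≈ 0.131 V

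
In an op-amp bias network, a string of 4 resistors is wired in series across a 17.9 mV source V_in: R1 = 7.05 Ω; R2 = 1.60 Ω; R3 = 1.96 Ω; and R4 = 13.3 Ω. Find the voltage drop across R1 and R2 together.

V ≈ 6.48 mV

Series total: ΣR = 7.05 + 1.60 + 1.96 + 13.3 = 23.91 Ω.
R_{R1..R2} = 7.05 + 1.60 = 8.650 Ω.
Voltage divider: V = V_in · (8.650 / 23.91) = 17.9 × 0.3618 = 6.476 mV.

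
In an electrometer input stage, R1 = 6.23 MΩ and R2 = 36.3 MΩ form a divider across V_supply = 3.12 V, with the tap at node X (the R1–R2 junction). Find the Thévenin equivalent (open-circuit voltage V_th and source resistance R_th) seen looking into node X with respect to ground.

V_th ≈ 2.66 V, R_th ≈ 5.32 MΩ

V_th is the unloaded tap voltage: V_supply · R2/(R1+R2) = 3.12 × 0.8535 = 2.663 V.
Zeroing V_supply shorts the top of R1 to ground, so R_th = R1 ‖ R2 = 5.317 MΩ.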